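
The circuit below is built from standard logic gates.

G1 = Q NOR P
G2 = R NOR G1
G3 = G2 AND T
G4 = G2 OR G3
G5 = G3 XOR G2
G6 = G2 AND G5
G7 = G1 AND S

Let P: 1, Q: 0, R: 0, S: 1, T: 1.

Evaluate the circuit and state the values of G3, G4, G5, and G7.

G3 = 1; G4 = 1; G5 = 0; G7 = 0

G1 = Q NOR P = 0 NOR 1 = 0
G2 = R NOR G1 = 0 NOR 0 = 1
G3 = G2 AND T = 1 AND 1 = 1
G4 = G2 OR G3 = 1 OR 1 = 1
G5 = G3 XOR G2 = 1 XOR 1 = 0
G7 = G1 AND S = 0 AND 1 = 0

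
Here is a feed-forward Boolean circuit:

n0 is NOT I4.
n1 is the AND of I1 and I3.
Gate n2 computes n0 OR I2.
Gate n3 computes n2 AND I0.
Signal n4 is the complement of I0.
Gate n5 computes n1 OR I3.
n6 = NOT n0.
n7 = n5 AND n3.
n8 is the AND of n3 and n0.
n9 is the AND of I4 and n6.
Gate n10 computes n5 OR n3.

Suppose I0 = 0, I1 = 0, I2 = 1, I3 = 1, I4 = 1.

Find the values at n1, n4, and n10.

n1 = 0; n4 = 1; n10 = 1

n0 = NOT I4 = NOT 1 = 0
n1 = I1 AND I3 = 0 AND 1 = 0
n2 = n0 OR I2 = 0 OR 1 = 1
n3 = n2 AND I0 = 1 AND 0 = 0
n4 = NOT I0 = NOT 0 = 1
n5 = n1 OR I3 = 0 OR 1 = 1
n10 = n5 OR n3 = 1 OR 0 = 1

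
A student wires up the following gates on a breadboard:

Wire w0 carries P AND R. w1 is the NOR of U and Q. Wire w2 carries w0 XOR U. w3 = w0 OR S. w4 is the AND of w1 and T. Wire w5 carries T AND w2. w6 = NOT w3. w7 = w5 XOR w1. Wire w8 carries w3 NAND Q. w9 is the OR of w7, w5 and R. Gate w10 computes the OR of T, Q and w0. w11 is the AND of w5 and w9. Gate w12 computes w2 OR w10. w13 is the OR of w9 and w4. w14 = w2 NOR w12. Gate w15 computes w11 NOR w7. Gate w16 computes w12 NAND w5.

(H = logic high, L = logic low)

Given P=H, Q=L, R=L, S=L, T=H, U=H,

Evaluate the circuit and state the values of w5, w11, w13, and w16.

w0 = P AND R = H AND L = L
w1 = U NOR Q = H NOR L = L
w2 = w0 XOR U = L XOR H = H
w4 = w1 AND T = L AND H = L
w5 = T AND w2 = H AND H = H
w7 = w5 XOR w1 = H XOR L = H
w9 = w7 OR w5 OR R = H OR H OR L = H
w10 = T OR Q OR w0 = H OR L OR L = H
w11 = w5 AND w9 = H AND H = H
w12 = w2 OR w10 = H OR H = H
w13 = w9 OR w4 = H OR L = H
w16 = w12 NAND w5 = H NAND H = L

w5 = H, w11 = H, w13 = H, w16 = L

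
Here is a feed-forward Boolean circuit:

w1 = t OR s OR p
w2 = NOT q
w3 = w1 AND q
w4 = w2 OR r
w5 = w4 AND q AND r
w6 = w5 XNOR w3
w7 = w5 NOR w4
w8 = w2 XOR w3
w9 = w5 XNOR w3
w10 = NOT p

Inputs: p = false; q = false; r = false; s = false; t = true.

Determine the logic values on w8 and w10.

w1 = t OR s OR p = true OR false OR false = true
w2 = NOT q = NOT false = true
w3 = w1 AND q = true AND false = false
w8 = w2 XOR w3 = true XOR false = true
w10 = NOT p = NOT false = true

w8 = true, w10 = true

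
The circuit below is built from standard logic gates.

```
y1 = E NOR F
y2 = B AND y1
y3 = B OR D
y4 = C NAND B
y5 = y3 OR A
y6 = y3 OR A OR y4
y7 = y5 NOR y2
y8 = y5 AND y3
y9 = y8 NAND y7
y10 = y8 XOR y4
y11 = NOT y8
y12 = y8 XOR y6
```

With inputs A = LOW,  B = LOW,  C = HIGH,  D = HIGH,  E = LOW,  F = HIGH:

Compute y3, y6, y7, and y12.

y3 = HIGH, y6 = HIGH, y7 = LOW, y12 = LOW

y1 = E NOR F = LOW NOR HIGH = LOW
y2 = B AND y1 = LOW AND LOW = LOW
y3 = B OR D = LOW OR HIGH = HIGH
y4 = C NAND B = HIGH NAND LOW = HIGH
y5 = y3 OR A = HIGH OR LOW = HIGH
y6 = y3 OR A OR y4 = HIGH OR LOW OR HIGH = HIGH
y7 = y5 NOR y2 = HIGH NOR LOW = LOW
y8 = y5 AND y3 = HIGH AND HIGH = HIGH
y12 = y8 XOR y6 = HIGH XOR HIGH = LOW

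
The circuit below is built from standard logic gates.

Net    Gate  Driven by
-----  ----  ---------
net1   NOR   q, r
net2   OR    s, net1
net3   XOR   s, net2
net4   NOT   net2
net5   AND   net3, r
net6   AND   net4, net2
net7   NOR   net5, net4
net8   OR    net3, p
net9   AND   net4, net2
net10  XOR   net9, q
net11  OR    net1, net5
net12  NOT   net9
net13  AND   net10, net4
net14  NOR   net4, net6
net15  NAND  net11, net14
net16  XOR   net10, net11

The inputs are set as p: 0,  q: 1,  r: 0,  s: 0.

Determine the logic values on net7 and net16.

net1 = q NOR r = 1 NOR 0 = 0
net2 = s OR net1 = 0 OR 0 = 0
net3 = s XOR net2 = 0 XOR 0 = 0
net4 = NOT net2 = NOT 0 = 1
net5 = net3 AND r = 0 AND 0 = 0
net7 = net5 NOR net4 = 0 NOR 1 = 0
net9 = net4 AND net2 = 1 AND 0 = 0
net10 = net9 XOR q = 0 XOR 1 = 1
net11 = net1 OR net5 = 0 OR 0 = 0
net16 = net10 XOR net11 = 1 XOR 0 = 1

net7 = 0, net16 = 1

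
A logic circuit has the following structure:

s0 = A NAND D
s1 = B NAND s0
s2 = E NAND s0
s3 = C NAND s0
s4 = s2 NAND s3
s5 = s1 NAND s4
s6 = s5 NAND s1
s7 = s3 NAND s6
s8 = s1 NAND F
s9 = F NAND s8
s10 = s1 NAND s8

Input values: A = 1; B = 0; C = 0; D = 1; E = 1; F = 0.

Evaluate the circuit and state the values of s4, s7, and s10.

s4 = 0; s7 = 1; s10 = 0

s0 = A NAND D = 1 NAND 1 = 0
s1 = B NAND s0 = 0 NAND 0 = 1
s2 = E NAND s0 = 1 NAND 0 = 1
s3 = C NAND s0 = 0 NAND 0 = 1
s4 = s2 NAND s3 = 1 NAND 1 = 0
s5 = s1 NAND s4 = 1 NAND 0 = 1
s6 = s5 NAND s1 = 1 NAND 1 = 0
s7 = s3 NAND s6 = 1 NAND 0 = 1
s8 = s1 NAND F = 1 NAND 0 = 1
s10 = s1 NAND s8 = 1 NAND 1 = 0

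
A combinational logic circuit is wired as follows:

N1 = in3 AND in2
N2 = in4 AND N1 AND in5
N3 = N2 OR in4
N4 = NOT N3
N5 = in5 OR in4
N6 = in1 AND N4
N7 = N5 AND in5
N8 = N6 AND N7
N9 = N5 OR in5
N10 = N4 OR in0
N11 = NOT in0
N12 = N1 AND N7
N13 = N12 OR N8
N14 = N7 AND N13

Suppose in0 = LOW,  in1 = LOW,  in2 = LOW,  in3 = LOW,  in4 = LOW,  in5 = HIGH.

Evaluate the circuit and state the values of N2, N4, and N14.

N1 = in3 AND in2 = LOW AND LOW = LOW
N2 = in4 AND N1 AND in5 = LOW AND LOW AND HIGH = LOW
N3 = N2 OR in4 = LOW OR LOW = LOW
N4 = NOT N3 = NOT LOW = HIGH
N5 = in5 OR in4 = HIGH OR LOW = HIGH
N6 = in1 AND N4 = LOW AND HIGH = LOW
N7 = N5 AND in5 = HIGH AND HIGH = HIGH
N8 = N6 AND N7 = LOW AND HIGH = LOW
N12 = N1 AND N7 = LOW AND HIGH = LOW
N13 = N12 OR N8 = LOW OR LOW = LOW
N14 = N7 AND N13 = HIGH AND LOW = LOW

N2 = LOW, N4 = HIGH, N14 = LOW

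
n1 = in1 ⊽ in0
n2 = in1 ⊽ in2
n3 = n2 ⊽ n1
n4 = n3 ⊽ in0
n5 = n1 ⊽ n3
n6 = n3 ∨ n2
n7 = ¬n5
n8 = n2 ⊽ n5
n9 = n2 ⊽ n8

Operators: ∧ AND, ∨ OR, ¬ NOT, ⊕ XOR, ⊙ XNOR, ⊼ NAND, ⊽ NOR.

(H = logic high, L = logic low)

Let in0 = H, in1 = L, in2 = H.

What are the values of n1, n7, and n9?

n1 = in1 NOR in0 = L NOR H = L
n2 = in1 NOR in2 = L NOR H = L
n3 = n2 NOR n1 = L NOR L = H
n5 = n1 NOR n3 = L NOR H = L
n7 = NOT n5 = NOT L = H
n8 = n2 NOR n5 = L NOR L = H
n9 = n2 NOR n8 = L NOR H = L

n1 = L  n7 = H  n9 = L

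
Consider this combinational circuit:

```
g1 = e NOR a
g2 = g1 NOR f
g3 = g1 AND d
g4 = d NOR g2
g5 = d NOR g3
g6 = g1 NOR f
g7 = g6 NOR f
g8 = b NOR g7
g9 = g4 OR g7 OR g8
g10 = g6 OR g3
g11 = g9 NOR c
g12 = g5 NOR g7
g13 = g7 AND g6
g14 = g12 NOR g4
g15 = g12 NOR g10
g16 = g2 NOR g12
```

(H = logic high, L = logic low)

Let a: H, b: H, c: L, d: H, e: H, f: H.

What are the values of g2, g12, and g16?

g1 = e NOR a = H NOR H = L
g2 = g1 NOR f = L NOR H = L
g3 = g1 AND d = L AND H = L
g5 = d NOR g3 = H NOR L = L
g6 = g1 NOR f = L NOR H = L
g7 = g6 NOR f = L NOR H = L
g12 = g5 NOR g7 = L NOR L = H
g16 = g2 NOR g12 = L NOR H = L

g2 = L, g12 = H, g16 = L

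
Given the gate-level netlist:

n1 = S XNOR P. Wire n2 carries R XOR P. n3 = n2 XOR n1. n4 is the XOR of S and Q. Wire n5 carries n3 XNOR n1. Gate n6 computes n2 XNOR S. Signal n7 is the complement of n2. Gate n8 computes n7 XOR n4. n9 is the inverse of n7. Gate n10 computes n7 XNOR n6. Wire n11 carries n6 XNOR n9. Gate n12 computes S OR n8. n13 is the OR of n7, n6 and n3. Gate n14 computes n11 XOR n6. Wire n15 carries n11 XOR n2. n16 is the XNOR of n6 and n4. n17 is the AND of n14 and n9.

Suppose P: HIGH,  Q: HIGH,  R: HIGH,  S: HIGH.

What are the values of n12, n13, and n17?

n12 = HIGH  n13 = HIGH  n17 = LOW

n1 = S XNOR P = HIGH XNOR HIGH = HIGH
n2 = R XOR P = HIGH XOR HIGH = LOW
n3 = n2 XOR n1 = LOW XOR HIGH = HIGH
n4 = S XOR Q = HIGH XOR HIGH = LOW
n6 = n2 XNOR S = LOW XNOR HIGH = LOW
n7 = NOT n2 = NOT LOW = HIGH
n8 = n7 XOR n4 = HIGH XOR LOW = HIGH
n9 = NOT n7 = NOT HIGH = LOW
n11 = n6 XNOR n9 = LOW XNOR LOW = HIGH
n12 = S OR n8 = HIGH OR HIGH = HIGH
n13 = n7 OR n6 OR n3 = HIGH OR LOW OR HIGH = HIGH
n14 = n11 XOR n6 = HIGH XOR LOW = HIGH
n17 = n14 AND n9 = HIGH AND LOW = LOW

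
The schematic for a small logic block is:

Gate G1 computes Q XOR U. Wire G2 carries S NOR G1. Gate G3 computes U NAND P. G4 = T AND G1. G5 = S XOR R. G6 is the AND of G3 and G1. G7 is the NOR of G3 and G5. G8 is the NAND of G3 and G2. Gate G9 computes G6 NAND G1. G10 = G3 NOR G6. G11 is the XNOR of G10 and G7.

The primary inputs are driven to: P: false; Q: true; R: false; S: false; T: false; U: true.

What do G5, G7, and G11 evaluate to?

G1 = Q XOR U = true XOR true = false
G3 = U NAND P = true NAND false = true
G5 = S XOR R = false XOR false = false
G6 = G3 AND G1 = true AND false = false
G7 = G3 NOR G5 = true NOR false = false
G10 = G3 NOR G6 = true NOR false = false
G11 = G10 XNOR G7 = false XNOR false = true

G5 = false; G7 = false; G11 = true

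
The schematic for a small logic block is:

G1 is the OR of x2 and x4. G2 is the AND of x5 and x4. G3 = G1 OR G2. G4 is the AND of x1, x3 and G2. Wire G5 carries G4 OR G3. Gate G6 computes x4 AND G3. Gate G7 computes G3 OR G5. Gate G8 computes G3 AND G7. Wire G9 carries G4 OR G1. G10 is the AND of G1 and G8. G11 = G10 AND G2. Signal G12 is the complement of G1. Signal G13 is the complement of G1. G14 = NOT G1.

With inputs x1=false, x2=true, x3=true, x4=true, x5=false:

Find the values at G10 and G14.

G10 = true, G14 = false

G1 = x2 OR x4 = true OR true = true
G2 = x5 AND x4 = false AND true = false
G3 = G1 OR G2 = true OR false = true
G4 = x1 AND x3 AND G2 = false AND true AND false = false
G5 = G4 OR G3 = false OR true = true
G7 = G3 OR G5 = true OR true = true
G8 = G3 AND G7 = true AND true = true
G10 = G1 AND G8 = true AND true = true
G14 = NOT G1 = NOT true = false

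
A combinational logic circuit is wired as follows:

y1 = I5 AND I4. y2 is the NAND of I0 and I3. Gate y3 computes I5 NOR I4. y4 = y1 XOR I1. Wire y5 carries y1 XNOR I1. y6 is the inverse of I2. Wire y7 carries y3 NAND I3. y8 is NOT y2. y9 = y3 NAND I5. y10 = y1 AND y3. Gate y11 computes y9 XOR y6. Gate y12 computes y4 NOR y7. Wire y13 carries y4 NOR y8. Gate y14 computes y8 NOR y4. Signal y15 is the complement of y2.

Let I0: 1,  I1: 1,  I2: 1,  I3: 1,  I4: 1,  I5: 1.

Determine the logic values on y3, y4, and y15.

y1 = I5 AND I4 = 1 AND 1 = 1
y2 = I0 NAND I3 = 1 NAND 1 = 0
y3 = I5 NOR I4 = 1 NOR 1 = 0
y4 = y1 XOR I1 = 1 XOR 1 = 0
y15 = NOT y2 = NOT 0 = 1

y3 = 0; y4 = 0; y15 = 1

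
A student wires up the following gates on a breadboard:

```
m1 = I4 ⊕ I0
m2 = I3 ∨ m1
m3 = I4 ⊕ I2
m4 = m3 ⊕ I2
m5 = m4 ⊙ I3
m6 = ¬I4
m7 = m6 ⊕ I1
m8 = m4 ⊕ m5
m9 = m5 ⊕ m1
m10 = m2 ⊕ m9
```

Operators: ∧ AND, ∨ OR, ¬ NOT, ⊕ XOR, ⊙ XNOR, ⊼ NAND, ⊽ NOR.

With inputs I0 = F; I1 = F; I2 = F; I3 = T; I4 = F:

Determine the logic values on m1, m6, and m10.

m1 = F  m6 = T  m10 = T

m1 = I4 XOR I0 = F XOR F = F
m2 = I3 OR m1 = T OR F = T
m3 = I4 XOR I2 = F XOR F = F
m4 = m3 XOR I2 = F XOR F = F
m5 = m4 XNOR I3 = F XNOR T = F
m6 = NOT I4 = NOT F = T
m9 = m5 XOR m1 = F XOR F = F
m10 = m2 XOR m9 = T XOR F = T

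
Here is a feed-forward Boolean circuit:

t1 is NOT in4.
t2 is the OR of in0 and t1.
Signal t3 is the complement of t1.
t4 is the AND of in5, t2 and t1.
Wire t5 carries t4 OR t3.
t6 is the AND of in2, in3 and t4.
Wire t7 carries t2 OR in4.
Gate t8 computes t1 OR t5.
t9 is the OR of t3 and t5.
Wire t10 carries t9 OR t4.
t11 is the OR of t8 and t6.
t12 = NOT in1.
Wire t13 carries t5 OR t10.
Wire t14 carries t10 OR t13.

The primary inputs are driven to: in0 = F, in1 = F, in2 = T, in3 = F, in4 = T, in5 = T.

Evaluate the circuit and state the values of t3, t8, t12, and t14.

t1 = NOT in4 = NOT T = F
t2 = in0 OR t1 = F OR F = F
t3 = NOT t1 = NOT F = T
t4 = in5 AND t2 AND t1 = T AND F AND F = F
t5 = t4 OR t3 = F OR T = T
t8 = t1 OR t5 = F OR T = T
t9 = t3 OR t5 = T OR T = T
t10 = t9 OR t4 = T OR F = T
t12 = NOT in1 = NOT F = T
t13 = t5 OR t10 = T OR T = T
t14 = t10 OR t13 = T OR T = T

t3 = T; t8 = T; t12 = T; t14 = T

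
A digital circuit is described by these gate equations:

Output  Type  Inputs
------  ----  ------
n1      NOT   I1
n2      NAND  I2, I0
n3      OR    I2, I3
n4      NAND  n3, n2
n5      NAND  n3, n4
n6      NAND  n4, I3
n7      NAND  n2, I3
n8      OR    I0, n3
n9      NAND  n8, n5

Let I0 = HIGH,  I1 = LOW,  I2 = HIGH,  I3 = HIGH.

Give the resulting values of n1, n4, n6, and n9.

n1 = NOT I1 = NOT LOW = HIGH
n2 = I2 NAND I0 = HIGH NAND HIGH = LOW
n3 = I2 OR I3 = HIGH OR HIGH = HIGH
n4 = n3 NAND n2 = HIGH NAND LOW = HIGH
n5 = n3 NAND n4 = HIGH NAND HIGH = LOW
n6 = n4 NAND I3 = HIGH NAND HIGH = LOW
n8 = I0 OR n3 = HIGH OR HIGH = HIGH
n9 = n8 NAND n5 = HIGH NAND LOW = HIGH

n1 = HIGH, n4 = HIGH, n6 = LOW, n9 = HIGH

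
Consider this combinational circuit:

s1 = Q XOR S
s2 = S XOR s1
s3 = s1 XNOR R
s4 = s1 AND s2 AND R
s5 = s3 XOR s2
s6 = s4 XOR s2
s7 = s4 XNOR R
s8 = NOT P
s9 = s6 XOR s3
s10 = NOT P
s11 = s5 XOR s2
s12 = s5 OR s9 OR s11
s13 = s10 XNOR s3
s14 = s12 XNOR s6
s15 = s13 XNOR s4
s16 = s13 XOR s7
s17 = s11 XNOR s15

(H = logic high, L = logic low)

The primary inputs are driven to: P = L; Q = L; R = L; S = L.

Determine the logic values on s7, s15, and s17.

s1 = Q XOR S = L XOR L = L
s2 = S XOR s1 = L XOR L = L
s3 = s1 XNOR R = L XNOR L = H
s4 = s1 AND s2 AND R = L AND L AND L = L
s5 = s3 XOR s2 = H XOR L = H
s7 = s4 XNOR R = L XNOR L = H
s10 = NOT P = NOT L = H
s11 = s5 XOR s2 = H XOR L = H
s13 = s10 XNOR s3 = H XNOR H = H
s15 = s13 XNOR s4 = H XNOR L = L
s17 = s11 XNOR s15 = H XNOR L = L

s7 = H, s15 = L, s17 = L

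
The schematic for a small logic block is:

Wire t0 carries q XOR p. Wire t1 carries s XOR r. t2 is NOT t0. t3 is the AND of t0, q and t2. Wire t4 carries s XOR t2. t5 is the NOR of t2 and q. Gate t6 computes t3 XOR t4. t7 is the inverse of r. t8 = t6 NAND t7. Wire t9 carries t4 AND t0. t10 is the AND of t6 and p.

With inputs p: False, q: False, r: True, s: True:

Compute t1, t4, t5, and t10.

t0 = q XOR p = False XOR False = False
t1 = s XOR r = True XOR True = False
t2 = NOT t0 = NOT False = True
t3 = t0 AND q AND t2 = False AND False AND True = False
t4 = s XOR t2 = True XOR True = False
t5 = t2 NOR q = True NOR False = False
t6 = t3 XOR t4 = False XOR False = False
t10 = t6 AND p = False AND False = False

t1 = False, t4 = False, t5 = False, t10 = False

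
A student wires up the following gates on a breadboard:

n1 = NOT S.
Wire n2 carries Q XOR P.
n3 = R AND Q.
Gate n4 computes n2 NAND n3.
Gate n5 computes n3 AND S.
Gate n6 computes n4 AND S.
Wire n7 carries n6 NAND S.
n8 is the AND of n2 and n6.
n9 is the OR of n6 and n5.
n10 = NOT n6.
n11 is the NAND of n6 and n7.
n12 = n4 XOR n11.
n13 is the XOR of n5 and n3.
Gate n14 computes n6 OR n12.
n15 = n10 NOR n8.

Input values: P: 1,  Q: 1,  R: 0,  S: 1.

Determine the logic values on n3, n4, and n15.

n3 = 0; n4 = 1; n15 = 1

n2 = Q XOR P = 1 XOR 1 = 0
n3 = R AND Q = 0 AND 1 = 0
n4 = n2 NAND n3 = 0 NAND 0 = 1
n6 = n4 AND S = 1 AND 1 = 1
n8 = n2 AND n6 = 0 AND 1 = 0
n10 = NOT n6 = NOT 1 = 0
n15 = n10 NOR n8 = 0 NOR 0 = 1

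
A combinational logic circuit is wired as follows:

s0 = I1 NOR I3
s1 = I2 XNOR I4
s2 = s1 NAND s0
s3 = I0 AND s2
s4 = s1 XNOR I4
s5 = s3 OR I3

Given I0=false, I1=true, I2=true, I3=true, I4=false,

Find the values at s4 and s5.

s0 = I1 NOR I3 = true NOR true = false
s1 = I2 XNOR I4 = true XNOR false = false
s2 = s1 NAND s0 = false NAND false = true
s3 = I0 AND s2 = false AND true = false
s4 = s1 XNOR I4 = false XNOR false = true
s5 = s3 OR I3 = false OR true = true

s4 = true, s5 = true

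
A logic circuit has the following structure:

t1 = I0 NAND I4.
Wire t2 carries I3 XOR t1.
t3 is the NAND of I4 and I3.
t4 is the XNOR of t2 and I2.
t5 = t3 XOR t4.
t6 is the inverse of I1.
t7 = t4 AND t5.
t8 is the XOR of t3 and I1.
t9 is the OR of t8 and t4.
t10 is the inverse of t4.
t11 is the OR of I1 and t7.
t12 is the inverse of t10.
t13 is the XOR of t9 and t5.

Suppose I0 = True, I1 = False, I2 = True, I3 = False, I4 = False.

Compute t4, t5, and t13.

t4 = True, t5 = False, t13 = True

t1 = I0 NAND I4 = True NAND False = True
t2 = I3 XOR t1 = False XOR True = True
t3 = I4 NAND I3 = False NAND False = True
t4 = t2 XNOR I2 = True XNOR True = True
t5 = t3 XOR t4 = True XOR True = False
t8 = t3 XOR I1 = True XOR False = True
t9 = t8 OR t4 = True OR True = True
t13 = t9 XOR t5 = True XOR False = True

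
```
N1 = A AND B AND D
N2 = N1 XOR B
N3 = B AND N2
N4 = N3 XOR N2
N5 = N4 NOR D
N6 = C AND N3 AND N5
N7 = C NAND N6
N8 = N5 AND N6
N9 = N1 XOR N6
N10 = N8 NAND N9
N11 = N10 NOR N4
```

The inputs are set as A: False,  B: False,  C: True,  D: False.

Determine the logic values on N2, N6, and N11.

N1 = A AND B AND D = False AND False AND False = False
N2 = N1 XOR B = False XOR False = False
N3 = B AND N2 = False AND False = False
N4 = N3 XOR N2 = False XOR False = False
N5 = N4 NOR D = False NOR False = True
N6 = C AND N3 AND N5 = True AND False AND True = False
N8 = N5 AND N6 = True AND False = False
N9 = N1 XOR N6 = False XOR False = False
N10 = N8 NAND N9 = False NAND False = True
N11 = N10 NOR N4 = True NOR False = False

N2 = False  N6 = False  N11 = False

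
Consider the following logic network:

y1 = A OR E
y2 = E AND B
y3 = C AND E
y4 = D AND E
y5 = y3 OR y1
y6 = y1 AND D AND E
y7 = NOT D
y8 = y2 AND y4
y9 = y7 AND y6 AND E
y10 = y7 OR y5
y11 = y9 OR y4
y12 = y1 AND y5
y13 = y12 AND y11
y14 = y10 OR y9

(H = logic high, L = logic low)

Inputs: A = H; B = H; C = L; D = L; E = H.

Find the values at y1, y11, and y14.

y1 = H, y11 = L, y14 = H

y1 = A OR E = H OR H = H
y3 = C AND E = L AND H = L
y4 = D AND E = L AND H = L
y5 = y3 OR y1 = L OR H = H
y6 = y1 AND D AND E = H AND L AND H = L
y7 = NOT D = NOT L = H
y9 = y7 AND y6 AND E = H AND L AND H = L
y10 = y7 OR y5 = H OR H = H
y11 = y9 OR y4 = L OR L = L
y14 = y10 OR y9 = H OR L = H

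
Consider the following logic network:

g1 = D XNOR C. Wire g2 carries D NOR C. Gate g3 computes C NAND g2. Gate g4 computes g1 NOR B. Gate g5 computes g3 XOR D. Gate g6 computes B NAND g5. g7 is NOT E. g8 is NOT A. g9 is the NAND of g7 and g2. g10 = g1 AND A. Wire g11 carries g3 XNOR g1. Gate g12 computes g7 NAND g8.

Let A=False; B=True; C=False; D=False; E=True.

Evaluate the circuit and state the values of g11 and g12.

g1 = D XNOR C = False XNOR False = True
g2 = D NOR C = False NOR False = True
g3 = C NAND g2 = False NAND True = True
g7 = NOT E = NOT True = False
g8 = NOT A = NOT False = True
g11 = g3 XNOR g1 = True XNOR True = True
g12 = g7 NAND g8 = False NAND True = True

g11 = True, g12 = True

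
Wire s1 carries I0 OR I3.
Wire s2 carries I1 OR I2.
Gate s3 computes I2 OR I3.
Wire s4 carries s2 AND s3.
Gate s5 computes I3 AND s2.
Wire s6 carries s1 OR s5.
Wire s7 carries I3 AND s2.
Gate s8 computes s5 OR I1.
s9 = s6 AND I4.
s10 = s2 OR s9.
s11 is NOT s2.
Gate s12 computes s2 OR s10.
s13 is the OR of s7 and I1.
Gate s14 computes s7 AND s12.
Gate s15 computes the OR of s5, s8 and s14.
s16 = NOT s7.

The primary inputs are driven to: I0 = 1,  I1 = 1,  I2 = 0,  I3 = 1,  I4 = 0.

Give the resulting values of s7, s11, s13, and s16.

s2 = I1 OR I2 = 1 OR 0 = 1
s7 = I3 AND s2 = 1 AND 1 = 1
s11 = NOT s2 = NOT 1 = 0
s13 = s7 OR I1 = 1 OR 1 = 1
s16 = NOT s7 = NOT 1 = 0

s7 = 1, s11 = 0, s13 = 1, s16 = 0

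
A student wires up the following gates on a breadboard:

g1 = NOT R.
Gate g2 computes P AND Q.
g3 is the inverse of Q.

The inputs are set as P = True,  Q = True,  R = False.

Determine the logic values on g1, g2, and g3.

g1 = NOT R = NOT False = True
g2 = P AND Q = True AND True = True
g3 = NOT Q = NOT True = False

g1 = True; g2 = True; g3 = False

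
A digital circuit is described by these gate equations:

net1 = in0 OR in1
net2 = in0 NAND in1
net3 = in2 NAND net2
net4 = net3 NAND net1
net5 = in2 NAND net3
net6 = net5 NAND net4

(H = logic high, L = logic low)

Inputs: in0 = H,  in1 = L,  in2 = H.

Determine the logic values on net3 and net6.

net3 = L; net6 = L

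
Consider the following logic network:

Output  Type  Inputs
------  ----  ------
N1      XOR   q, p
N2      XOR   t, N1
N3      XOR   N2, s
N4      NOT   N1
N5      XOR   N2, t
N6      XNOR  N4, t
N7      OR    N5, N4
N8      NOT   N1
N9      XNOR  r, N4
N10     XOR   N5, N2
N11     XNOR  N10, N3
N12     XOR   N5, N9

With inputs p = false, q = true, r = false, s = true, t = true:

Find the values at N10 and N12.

N10 = true; N12 = false

N1 = q XOR p = true XOR false = true
N2 = t XOR N1 = true XOR true = false
N4 = NOT N1 = NOT true = false
N5 = N2 XOR t = false XOR true = true
N9 = r XNOR N4 = false XNOR false = true
N10 = N5 XOR N2 = true XOR false = true
N12 = N5 XOR N9 = true XOR true = false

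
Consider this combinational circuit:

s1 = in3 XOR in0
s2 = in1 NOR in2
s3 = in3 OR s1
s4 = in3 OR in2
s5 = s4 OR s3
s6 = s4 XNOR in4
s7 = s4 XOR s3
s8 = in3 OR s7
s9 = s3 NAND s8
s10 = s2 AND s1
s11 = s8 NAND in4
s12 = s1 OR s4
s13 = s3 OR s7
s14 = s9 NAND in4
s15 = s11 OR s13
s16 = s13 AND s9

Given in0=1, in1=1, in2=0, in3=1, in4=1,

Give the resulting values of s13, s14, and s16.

s13 = 1, s14 = 1, s16 = 0

s1 = in3 XOR in0 = 1 XOR 1 = 0
s3 = in3 OR s1 = 1 OR 0 = 1
s4 = in3 OR in2 = 1 OR 0 = 1
s7 = s4 XOR s3 = 1 XOR 1 = 0
s8 = in3 OR s7 = 1 OR 0 = 1
s9 = s3 NAND s8 = 1 NAND 1 = 0
s13 = s3 OR s7 = 1 OR 0 = 1
s14 = s9 NAND in4 = 0 NAND 1 = 1
s16 = s13 AND s9 = 1 AND 0 = 0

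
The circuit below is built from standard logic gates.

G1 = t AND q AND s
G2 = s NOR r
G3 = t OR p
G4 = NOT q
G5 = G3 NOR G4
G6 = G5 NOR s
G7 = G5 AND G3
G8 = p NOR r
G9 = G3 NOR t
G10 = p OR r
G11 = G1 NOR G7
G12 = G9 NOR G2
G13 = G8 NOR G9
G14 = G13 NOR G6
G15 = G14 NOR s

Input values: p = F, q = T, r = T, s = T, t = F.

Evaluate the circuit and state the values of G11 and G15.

G11 = T, G15 = F

G1 = t AND q AND s = F AND T AND T = F
G3 = t OR p = F OR F = F
G4 = NOT q = NOT T = F
G5 = G3 NOR G4 = F NOR F = T
G6 = G5 NOR s = T NOR T = F
G7 = G5 AND G3 = T AND F = F
G8 = p NOR r = F NOR T = F
G9 = G3 NOR t = F NOR F = T
G11 = G1 NOR G7 = F NOR F = T
G13 = G8 NOR G9 = F NOR T = F
G14 = G13 NOR G6 = F NOR F = T
G15 = G14 NOR s = T NOR T = F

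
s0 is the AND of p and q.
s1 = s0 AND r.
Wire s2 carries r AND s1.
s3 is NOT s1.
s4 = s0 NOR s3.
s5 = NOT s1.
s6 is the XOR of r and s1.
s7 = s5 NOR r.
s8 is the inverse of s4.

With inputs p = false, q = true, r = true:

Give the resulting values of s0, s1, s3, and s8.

s0 = false, s1 = false, s3 = true, s8 = true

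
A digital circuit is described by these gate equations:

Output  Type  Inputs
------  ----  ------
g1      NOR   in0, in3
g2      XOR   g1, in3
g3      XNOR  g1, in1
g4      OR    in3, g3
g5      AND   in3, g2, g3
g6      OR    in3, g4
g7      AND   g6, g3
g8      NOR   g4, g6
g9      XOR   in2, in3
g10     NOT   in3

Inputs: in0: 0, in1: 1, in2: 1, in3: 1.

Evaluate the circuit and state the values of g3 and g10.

g1 = in0 NOR in3 = 0 NOR 1 = 0
g3 = g1 XNOR in1 = 0 XNOR 1 = 0
g10 = NOT in3 = NOT 1 = 0

g3 = 0, g10 = 0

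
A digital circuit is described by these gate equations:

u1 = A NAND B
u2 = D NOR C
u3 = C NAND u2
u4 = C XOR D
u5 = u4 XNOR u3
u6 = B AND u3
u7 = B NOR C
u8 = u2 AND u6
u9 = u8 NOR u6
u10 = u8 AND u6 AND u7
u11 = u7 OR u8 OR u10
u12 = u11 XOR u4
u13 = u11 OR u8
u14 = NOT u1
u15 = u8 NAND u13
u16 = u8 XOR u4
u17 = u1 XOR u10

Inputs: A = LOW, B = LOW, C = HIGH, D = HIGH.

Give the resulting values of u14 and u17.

u1 = A NAND B = LOW NAND LOW = HIGH
u2 = D NOR C = HIGH NOR HIGH = LOW
u3 = C NAND u2 = HIGH NAND LOW = HIGH
u6 = B AND u3 = LOW AND HIGH = LOW
u7 = B NOR C = LOW NOR HIGH = LOW
u8 = u2 AND u6 = LOW AND LOW = LOW
u10 = u8 AND u6 AND u7 = LOW AND LOW AND LOW = LOW
u14 = NOT u1 = NOT HIGH = LOW
u17 = u1 XOR u10 = HIGH XOR LOW = HIGH

u14 = LOW, u17 = HIGH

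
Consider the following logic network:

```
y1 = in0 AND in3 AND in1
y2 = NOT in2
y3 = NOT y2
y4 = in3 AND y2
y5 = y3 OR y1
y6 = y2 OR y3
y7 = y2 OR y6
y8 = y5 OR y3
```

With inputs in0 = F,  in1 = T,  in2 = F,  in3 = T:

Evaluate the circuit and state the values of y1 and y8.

y1 = in0 AND in3 AND in1 = F AND T AND T = F
y2 = NOT in2 = NOT F = T
y3 = NOT y2 = NOT T = F
y5 = y3 OR y1 = F OR F = F
y8 = y5 OR y3 = F OR F = F

y1 = F, y8 = F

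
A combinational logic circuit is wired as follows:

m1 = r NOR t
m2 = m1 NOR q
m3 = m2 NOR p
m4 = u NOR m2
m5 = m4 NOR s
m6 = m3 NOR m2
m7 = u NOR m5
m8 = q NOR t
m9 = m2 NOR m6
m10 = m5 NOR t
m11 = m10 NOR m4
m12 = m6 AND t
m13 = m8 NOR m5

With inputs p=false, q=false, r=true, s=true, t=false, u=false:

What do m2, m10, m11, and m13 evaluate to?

m2 = true, m10 = true, m11 = false, m13 = false

m1 = r NOR t = true NOR false = false
m2 = m1 NOR q = false NOR false = true
m4 = u NOR m2 = false NOR true = false
m5 = m4 NOR s = false NOR true = false
m8 = q NOR t = false NOR false = true
m10 = m5 NOR t = false NOR false = true
m11 = m10 NOR m4 = true NOR false = false
m13 = m8 NOR m5 = true NOR false = false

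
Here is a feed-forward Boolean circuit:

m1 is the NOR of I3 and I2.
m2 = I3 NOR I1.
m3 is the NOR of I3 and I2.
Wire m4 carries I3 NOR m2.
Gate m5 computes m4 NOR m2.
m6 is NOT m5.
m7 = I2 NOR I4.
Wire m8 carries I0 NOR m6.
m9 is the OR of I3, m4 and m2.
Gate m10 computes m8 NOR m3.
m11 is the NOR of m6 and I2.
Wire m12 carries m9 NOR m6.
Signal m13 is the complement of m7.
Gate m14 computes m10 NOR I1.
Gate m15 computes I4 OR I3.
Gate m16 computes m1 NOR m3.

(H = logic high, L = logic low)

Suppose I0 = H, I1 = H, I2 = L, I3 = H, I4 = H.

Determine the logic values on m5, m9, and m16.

m1 = I3 NOR I2 = H NOR L = L
m2 = I3 NOR I1 = H NOR H = L
m3 = I3 NOR I2 = H NOR L = L
m4 = I3 NOR m2 = H NOR L = L
m5 = m4 NOR m2 = L NOR L = H
m9 = I3 OR m4 OR m2 = H OR L OR L = H
m16 = m1 NOR m3 = L NOR L = H

m5 = H  m9 = H  m16 = H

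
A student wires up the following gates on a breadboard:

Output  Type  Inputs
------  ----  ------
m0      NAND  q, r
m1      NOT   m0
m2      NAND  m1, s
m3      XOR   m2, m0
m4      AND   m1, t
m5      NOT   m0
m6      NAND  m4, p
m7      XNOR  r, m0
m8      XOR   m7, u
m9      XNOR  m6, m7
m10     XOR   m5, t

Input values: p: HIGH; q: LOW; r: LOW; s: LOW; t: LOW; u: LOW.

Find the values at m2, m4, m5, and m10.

m0 = q NAND r = LOW NAND LOW = HIGH
m1 = NOT m0 = NOT HIGH = LOW
m2 = m1 NAND s = LOW NAND LOW = HIGH
m4 = m1 AND t = LOW AND LOW = LOW
m5 = NOT m0 = NOT HIGH = LOW
m10 = m5 XOR t = LOW XOR LOW = LOW

m2 = HIGH, m4 = LOW, m5 = LOW, m10 = LOW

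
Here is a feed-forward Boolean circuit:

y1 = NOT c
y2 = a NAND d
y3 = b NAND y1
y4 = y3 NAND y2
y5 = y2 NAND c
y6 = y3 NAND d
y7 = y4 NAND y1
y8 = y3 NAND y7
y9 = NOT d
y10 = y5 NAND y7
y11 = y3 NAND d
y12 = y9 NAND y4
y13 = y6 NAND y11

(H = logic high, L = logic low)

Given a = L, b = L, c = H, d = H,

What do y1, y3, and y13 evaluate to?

y1 = L, y3 = H, y13 = H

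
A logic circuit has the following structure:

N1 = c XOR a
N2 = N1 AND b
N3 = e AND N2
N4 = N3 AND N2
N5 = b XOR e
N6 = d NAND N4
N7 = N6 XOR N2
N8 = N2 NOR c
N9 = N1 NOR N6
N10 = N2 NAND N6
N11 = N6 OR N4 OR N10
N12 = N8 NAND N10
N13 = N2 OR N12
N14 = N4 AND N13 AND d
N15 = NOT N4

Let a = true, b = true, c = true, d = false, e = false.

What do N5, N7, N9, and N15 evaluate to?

N5 = true, N7 = true, N9 = false, N15 = true

N1 = c XOR a = true XOR true = false
N2 = N1 AND b = false AND true = false
N3 = e AND N2 = false AND false = false
N4 = N3 AND N2 = false AND false = false
N5 = b XOR e = true XOR false = true
N6 = d NAND N4 = false NAND false = true
N7 = N6 XOR N2 = true XOR false = true
N9 = N1 NOR N6 = false NOR true = false
N15 = NOT N4 = NOT false = true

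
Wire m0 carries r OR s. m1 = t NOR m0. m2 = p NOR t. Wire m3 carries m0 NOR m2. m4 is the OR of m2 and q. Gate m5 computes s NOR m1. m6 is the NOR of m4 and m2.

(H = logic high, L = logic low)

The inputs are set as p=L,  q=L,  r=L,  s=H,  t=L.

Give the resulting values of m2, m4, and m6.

m2 = p NOR t = L NOR L = H
m4 = m2 OR q = H OR L = H
m6 = m4 NOR m2 = H NOR H = L

m2 = H, m4 = H, m6 = L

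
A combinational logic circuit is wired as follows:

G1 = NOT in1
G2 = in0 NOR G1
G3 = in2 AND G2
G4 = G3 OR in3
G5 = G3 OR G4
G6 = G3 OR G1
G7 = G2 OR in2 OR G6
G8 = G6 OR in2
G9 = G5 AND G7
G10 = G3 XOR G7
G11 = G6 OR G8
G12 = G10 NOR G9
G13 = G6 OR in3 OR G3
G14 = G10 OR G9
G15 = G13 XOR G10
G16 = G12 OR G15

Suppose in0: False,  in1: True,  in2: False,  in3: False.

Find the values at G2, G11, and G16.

G2 = True, G11 = False, G16 = True

G1 = NOT in1 = NOT True = False
G2 = in0 NOR G1 = False NOR False = True
G3 = in2 AND G2 = False AND True = False
G4 = G3 OR in3 = False OR False = False
G5 = G3 OR G4 = False OR False = False
G6 = G3 OR G1 = False OR False = False
G7 = G2 OR in2 OR G6 = True OR False OR False = True
G8 = G6 OR in2 = False OR False = False
G9 = G5 AND G7 = False AND True = False
G10 = G3 XOR G7 = False XOR True = True
G11 = G6 OR G8 = False OR False = False
G12 = G10 NOR G9 = True NOR False = False
G13 = G6 OR in3 OR G3 = False OR False OR False = False
G15 = G13 XOR G10 = False XOR True = True
G16 = G12 OR G15 = False OR True = True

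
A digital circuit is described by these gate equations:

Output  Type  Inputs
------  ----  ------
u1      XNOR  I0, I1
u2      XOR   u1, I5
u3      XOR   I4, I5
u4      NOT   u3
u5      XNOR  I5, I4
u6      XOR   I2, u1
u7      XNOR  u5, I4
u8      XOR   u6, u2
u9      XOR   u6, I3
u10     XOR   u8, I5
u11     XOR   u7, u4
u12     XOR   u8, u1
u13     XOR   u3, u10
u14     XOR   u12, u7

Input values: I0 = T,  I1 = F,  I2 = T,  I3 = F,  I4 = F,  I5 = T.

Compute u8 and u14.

u8 = F  u14 = T

u1 = I0 XNOR I1 = T XNOR F = F
u2 = u1 XOR I5 = F XOR T = T
u5 = I5 XNOR I4 = T XNOR F = F
u6 = I2 XOR u1 = T XOR F = T
u7 = u5 XNOR I4 = F XNOR F = T
u8 = u6 XOR u2 = T XOR T = F
u12 = u8 XOR u1 = F XOR F = F
u14 = u12 XOR u7 = F XOR T = T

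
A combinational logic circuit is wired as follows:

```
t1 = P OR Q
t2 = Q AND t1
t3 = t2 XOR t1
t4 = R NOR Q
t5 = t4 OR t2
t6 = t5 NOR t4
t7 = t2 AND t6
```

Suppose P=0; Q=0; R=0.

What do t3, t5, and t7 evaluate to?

t3 = 0, t5 = 1, t7 = 0

t1 = P OR Q = 0 OR 0 = 0
t2 = Q AND t1 = 0 AND 0 = 0
t3 = t2 XOR t1 = 0 XOR 0 = 0
t4 = R NOR Q = 0 NOR 0 = 1
t5 = t4 OR t2 = 1 OR 0 = 1
t6 = t5 NOR t4 = 1 NOR 1 = 0
t7 = t2 AND t6 = 0 AND 0 = 0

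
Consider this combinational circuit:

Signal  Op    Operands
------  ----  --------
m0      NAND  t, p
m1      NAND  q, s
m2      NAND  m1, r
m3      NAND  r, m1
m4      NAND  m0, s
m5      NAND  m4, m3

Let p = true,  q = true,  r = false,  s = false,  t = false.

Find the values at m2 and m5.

m2 = true; m5 = false

m0 = t NAND p = false NAND true = true
m1 = q NAND s = true NAND false = true
m2 = m1 NAND r = true NAND false = true
m3 = r NAND m1 = false NAND true = true
m4 = m0 NAND s = true NAND false = true
m5 = m4 NAND m3 = true NAND true = false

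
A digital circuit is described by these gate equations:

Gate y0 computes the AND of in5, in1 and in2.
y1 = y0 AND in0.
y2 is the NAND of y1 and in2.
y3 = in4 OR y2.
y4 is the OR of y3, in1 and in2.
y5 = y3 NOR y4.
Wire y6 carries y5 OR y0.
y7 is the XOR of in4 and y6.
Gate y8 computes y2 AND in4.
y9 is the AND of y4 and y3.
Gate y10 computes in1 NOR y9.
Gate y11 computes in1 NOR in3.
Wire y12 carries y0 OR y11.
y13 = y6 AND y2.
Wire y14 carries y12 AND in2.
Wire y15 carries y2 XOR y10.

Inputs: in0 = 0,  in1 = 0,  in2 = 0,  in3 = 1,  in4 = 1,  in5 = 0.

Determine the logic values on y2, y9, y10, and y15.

y2 = 1; y9 = 1; y10 = 0; y15 = 1

y0 = in5 AND in1 AND in2 = 0 AND 0 AND 0 = 0
y1 = y0 AND in0 = 0 AND 0 = 0
y2 = y1 NAND in2 = 0 NAND 0 = 1
y3 = in4 OR y2 = 1 OR 1 = 1
y4 = y3 OR in1 OR in2 = 1 OR 0 OR 0 = 1
y9 = y4 AND y3 = 1 AND 1 = 1
y10 = in1 NOR y9 = 0 NOR 1 = 0
y15 = y2 XOR y10 = 1 XOR 0 = 1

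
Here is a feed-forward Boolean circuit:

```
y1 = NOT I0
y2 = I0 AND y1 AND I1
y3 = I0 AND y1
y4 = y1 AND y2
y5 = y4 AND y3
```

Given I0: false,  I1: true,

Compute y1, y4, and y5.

y1 = NOT I0 = NOT false = true
y2 = I0 AND y1 AND I1 = false AND true AND true = false
y3 = I0 AND y1 = false AND true = false
y4 = y1 AND y2 = true AND false = false
y5 = y4 AND y3 = false AND false = false

y1 = true  y4 = false  y5 = false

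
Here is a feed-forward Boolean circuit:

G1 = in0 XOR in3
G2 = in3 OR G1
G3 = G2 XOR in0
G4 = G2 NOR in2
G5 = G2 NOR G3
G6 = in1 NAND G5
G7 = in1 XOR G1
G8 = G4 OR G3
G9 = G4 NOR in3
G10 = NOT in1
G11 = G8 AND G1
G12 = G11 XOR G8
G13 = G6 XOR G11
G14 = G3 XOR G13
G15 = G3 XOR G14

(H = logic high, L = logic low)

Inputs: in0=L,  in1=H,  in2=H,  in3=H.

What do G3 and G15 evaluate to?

G1 = in0 XOR in3 = L XOR H = H
G2 = in3 OR G1 = H OR H = H
G3 = G2 XOR in0 = H XOR L = H
G4 = G2 NOR in2 = H NOR H = L
G5 = G2 NOR G3 = H NOR H = L
G6 = in1 NAND G5 = H NAND L = H
G8 = G4 OR G3 = L OR H = H
G11 = G8 AND G1 = H AND H = H
G13 = G6 XOR G11 = H XOR H = L
G14 = G3 XOR G13 = H XOR L = H
G15 = G3 XOR G14 = H XOR H = L

G3 = H, G15 = L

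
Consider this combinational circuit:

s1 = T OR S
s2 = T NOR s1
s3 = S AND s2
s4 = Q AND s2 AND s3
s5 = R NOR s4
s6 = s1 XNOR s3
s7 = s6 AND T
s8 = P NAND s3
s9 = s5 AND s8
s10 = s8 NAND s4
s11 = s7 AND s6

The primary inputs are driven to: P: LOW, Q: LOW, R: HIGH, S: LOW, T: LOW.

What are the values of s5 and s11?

s1 = T OR S = LOW OR LOW = LOW
s2 = T NOR s1 = LOW NOR LOW = HIGH
s3 = S AND s2 = LOW AND HIGH = LOW
s4 = Q AND s2 AND s3 = LOW AND HIGH AND LOW = LOW
s5 = R NOR s4 = HIGH NOR LOW = LOW
s6 = s1 XNOR s3 = LOW XNOR LOW = HIGH
s7 = s6 AND T = HIGH AND LOW = LOW
s11 = s7 AND s6 = LOW AND HIGH = LOW

s5 = LOW, s11 = LOW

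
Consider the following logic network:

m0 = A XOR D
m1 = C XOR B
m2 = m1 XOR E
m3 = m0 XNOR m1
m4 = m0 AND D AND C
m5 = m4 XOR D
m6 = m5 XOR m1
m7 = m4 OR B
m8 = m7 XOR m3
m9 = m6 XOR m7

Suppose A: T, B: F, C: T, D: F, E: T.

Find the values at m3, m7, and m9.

m3 = T, m7 = F, m9 = T

m0 = A XOR D = T XOR F = T
m1 = C XOR B = T XOR F = T
m3 = m0 XNOR m1 = T XNOR T = T
m4 = m0 AND D AND C = T AND F AND T = F
m5 = m4 XOR D = F XOR F = F
m6 = m5 XOR m1 = F XOR T = T
m7 = m4 OR B = F OR F = F
m9 = m6 XOR m7 = T XOR F = T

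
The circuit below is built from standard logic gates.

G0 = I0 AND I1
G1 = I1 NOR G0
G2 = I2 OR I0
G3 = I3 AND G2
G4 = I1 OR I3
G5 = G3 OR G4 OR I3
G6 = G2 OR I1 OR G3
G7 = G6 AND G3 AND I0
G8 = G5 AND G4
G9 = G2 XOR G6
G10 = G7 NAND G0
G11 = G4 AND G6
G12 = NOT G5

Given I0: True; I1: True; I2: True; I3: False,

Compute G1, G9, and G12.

G0 = I0 AND I1 = True AND True = True
G1 = I1 NOR G0 = True NOR True = False
G2 = I2 OR I0 = True OR True = True
G3 = I3 AND G2 = False AND True = False
G4 = I1 OR I3 = True OR False = True
G5 = G3 OR G4 OR I3 = False OR True OR False = True
G6 = G2 OR I1 OR G3 = True OR True OR False = True
G9 = G2 XOR G6 = True XOR True = False
G12 = NOT G5 = NOT True = False

G1 = False, G9 = False, G12 = False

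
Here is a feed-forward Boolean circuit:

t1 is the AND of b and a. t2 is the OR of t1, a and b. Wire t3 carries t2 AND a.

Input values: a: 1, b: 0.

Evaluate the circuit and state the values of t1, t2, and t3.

t1 = b AND a = 0 AND 1 = 0
t2 = t1 OR a OR b = 0 OR 1 OR 0 = 1
t3 = t2 AND a = 1 AND 1 = 1

t1 = 0, t2 = 1, t3 = 1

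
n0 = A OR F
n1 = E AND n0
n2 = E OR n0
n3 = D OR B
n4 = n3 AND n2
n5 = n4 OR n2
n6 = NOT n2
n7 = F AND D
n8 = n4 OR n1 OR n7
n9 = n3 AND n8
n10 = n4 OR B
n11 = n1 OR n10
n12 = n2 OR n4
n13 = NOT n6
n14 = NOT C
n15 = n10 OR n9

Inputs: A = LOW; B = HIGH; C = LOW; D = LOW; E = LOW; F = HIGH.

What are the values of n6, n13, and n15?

n6 = LOW  n13 = HIGH  n15 = HIGH

n0 = A OR F = LOW OR HIGH = HIGH
n1 = E AND n0 = LOW AND HIGH = LOW
n2 = E OR n0 = LOW OR HIGH = HIGH
n3 = D OR B = LOW OR HIGH = HIGH
n4 = n3 AND n2 = HIGH AND HIGH = HIGH
n6 = NOT n2 = NOT HIGH = LOW
n7 = F AND D = HIGH AND LOW = LOW
n8 = n4 OR n1 OR n7 = HIGH OR LOW OR LOW = HIGH
n9 = n3 AND n8 = HIGH AND HIGH = HIGH
n10 = n4 OR B = HIGH OR HIGH = HIGH
n13 = NOT n6 = NOT LOW = HIGH
n15 = n10 OR n9 = HIGH OR HIGH = HIGH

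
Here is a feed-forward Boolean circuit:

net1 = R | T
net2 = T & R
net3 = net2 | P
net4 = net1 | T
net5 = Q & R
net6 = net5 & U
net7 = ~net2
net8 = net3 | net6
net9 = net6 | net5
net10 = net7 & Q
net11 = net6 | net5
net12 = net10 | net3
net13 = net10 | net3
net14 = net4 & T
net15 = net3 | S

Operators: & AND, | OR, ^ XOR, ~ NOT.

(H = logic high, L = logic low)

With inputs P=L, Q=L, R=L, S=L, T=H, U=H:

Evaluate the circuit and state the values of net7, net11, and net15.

net7 = H  net11 = L  net15 = L

net2 = T AND R = H AND L = L
net3 = net2 OR P = L OR L = L
net5 = Q AND R = L AND L = L
net6 = net5 AND U = L AND H = L
net7 = NOT net2 = NOT L = H
net11 = net6 OR net5 = L OR L = L
net15 = net3 OR S = L OR L = L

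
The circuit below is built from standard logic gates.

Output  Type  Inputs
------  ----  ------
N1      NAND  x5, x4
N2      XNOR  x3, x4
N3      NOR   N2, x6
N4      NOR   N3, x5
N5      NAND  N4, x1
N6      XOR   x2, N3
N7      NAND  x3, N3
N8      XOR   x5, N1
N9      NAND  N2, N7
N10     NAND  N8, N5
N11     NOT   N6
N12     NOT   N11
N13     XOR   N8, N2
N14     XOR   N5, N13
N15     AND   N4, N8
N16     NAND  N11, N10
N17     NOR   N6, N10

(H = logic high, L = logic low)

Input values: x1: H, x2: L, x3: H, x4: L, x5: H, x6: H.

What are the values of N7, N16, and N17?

N7 = H, N16 = L, N17 = L

N1 = x5 NAND x4 = H NAND L = H
N2 = x3 XNOR x4 = H XNOR L = L
N3 = N2 NOR x6 = L NOR H = L
N4 = N3 NOR x5 = L NOR H = L
N5 = N4 NAND x1 = L NAND H = H
N6 = x2 XOR N3 = L XOR L = L
N7 = x3 NAND N3 = H NAND L = H
N8 = x5 XOR N1 = H XOR H = L
N10 = N8 NAND N5 = L NAND H = H
N11 = NOT N6 = NOT L = H
N16 = N11 NAND N10 = H NAND H = L
N17 = N6 NOR N10 = L NOR H = L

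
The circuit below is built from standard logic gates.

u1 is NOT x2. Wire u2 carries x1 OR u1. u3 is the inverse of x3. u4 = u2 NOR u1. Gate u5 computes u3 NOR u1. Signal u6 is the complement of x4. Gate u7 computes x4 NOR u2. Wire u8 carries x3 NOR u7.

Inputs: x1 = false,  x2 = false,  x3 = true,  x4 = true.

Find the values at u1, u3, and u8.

u1 = NOT x2 = NOT false = true
u2 = x1 OR u1 = false OR true = true
u3 = NOT x3 = NOT true = false
u7 = x4 NOR u2 = true NOR true = false
u8 = x3 NOR u7 = true NOR false = false

u1 = true, u3 = false, u8 = false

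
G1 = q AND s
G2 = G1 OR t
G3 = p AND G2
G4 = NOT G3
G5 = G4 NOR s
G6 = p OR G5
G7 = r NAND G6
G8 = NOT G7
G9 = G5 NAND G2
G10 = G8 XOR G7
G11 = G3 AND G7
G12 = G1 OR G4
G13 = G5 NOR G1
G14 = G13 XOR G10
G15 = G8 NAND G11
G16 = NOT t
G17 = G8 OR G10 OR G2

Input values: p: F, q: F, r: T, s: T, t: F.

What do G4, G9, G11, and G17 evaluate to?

G4 = T, G9 = T, G11 = F, G17 = T

G1 = q AND s = F AND T = F
G2 = G1 OR t = F OR F = F
G3 = p AND G2 = F AND F = F
G4 = NOT G3 = NOT F = T
G5 = G4 NOR s = T NOR T = F
G6 = p OR G5 = F OR F = F
G7 = r NAND G6 = T NAND F = T
G8 = NOT G7 = NOT T = F
G9 = G5 NAND G2 = F NAND F = T
G10 = G8 XOR G7 = F XOR T = T
G11 = G3 AND G7 = F AND T = F
G17 = G8 OR G10 OR G2 = F OR T OR F = T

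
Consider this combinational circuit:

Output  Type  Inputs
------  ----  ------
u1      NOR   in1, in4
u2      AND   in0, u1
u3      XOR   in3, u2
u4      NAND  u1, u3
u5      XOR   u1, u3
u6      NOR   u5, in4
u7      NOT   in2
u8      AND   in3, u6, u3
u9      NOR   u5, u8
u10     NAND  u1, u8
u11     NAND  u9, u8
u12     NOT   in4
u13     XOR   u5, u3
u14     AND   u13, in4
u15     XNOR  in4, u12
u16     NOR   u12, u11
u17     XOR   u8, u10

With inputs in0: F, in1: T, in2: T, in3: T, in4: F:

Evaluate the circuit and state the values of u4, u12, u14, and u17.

u4 = T, u12 = T, u14 = F, u17 = T

u1 = in1 NOR in4 = T NOR F = F
u2 = in0 AND u1 = F AND F = F
u3 = in3 XOR u2 = T XOR F = T
u4 = u1 NAND u3 = F NAND T = T
u5 = u1 XOR u3 = F XOR T = T
u6 = u5 NOR in4 = T NOR F = F
u8 = in3 AND u6 AND u3 = T AND F AND T = F
u10 = u1 NAND u8 = F NAND F = T
u12 = NOT in4 = NOT F = T
u13 = u5 XOR u3 = T XOR T = F
u14 = u13 AND in4 = F AND F = F
u17 = u8 XOR u10 = F XOR T = T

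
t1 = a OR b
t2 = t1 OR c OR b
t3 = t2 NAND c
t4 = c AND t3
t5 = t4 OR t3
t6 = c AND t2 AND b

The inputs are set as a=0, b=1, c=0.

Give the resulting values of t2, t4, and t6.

t1 = a OR b = 0 OR 1 = 1
t2 = t1 OR c OR b = 1 OR 0 OR 1 = 1
t3 = t2 NAND c = 1 NAND 0 = 1
t4 = c AND t3 = 0 AND 1 = 0
t6 = c AND t2 AND b = 0 AND 1 AND 1 = 0

t2 = 1, t4 = 0, t6 = 0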